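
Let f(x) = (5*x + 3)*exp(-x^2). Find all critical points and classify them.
f'(x) = (-2*x*(5*x + 3) + 5)*exp(-x^2)

Solve f'(x) = 0:
  f'(x) = (-10*x^2 - 6*x + 5)·exp(-x^2) and exp(-x^2) > 0 for every x, so f'(x) = 0 ⇔ -10*x^2 - 6*x + 5 = 0.
  10*x^2 + 6*x - 5 = 0 has no rational roots; quadratic formula: x = (-6 ± √236)/20.
  ⇒ x = -sqrt(59)/10 - 3/10 ≈ -1.0681, -3/10 + sqrt(59)/10 ≈ 0.4681

f''(x) = 2*(2*x^2*(5*x + 3) - 15*x - 3)*exp(-x^2)
Second-derivative test at each critical point:
  f''(-1.0681) = 4.9089 > 0 → local minimum
  f''(0.4681) = -12.3392 < 0 → local maximum

Critical points: x = -sqrt(59)/10 - 3/10 ≈ -1.0681 (local minimum); x = -3/10 + sqrt(59)/10 ≈ 0.4681 (local maximum)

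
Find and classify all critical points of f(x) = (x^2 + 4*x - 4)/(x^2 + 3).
f'(x) = 2*(-2*x^2 + 7*x + 6)/(x^4 + 6*x^2 + 9)

Solve f'(x) = 0:
  f'(x) = -2*(2*x^2 - 7*x - 6)/(x^2 + 3)^2; the denominator is positive wherever f is defined, so f'(x) = 0 ⇔ -4*x^2 + 14*x + 12 = 0.
  Factor: -4*x^2 + 14*x + 12 = -2*(2*x^2 - 7*x - 6); 2*x^2 - 7*x - 6 = 0 has no rational roots; quadratic formula: x = (7 ± √97)/4.
  ⇒ x = 7/4 - sqrt(97)/4 ≈ -0.7122, 7/4 + sqrt(97)/4 ≈ 4.2122

f''(x) = 2*(4*x^3 - 21*x^2 - 36*x + 21)/(x^6 + 9*x^4 + 27*x^2 + 27)
Second-derivative test at each critical point:
  f''(-0.7122) = 1.6013 > 0 → local minimum
  f''(4.2122) = -0.0458 < 0 → local maximum

Critical points: x = 7/4 - sqrt(97)/4 ≈ -0.7122 (local minimum); x = 7/4 + sqrt(97)/4 ≈ 4.2122 (local maximum)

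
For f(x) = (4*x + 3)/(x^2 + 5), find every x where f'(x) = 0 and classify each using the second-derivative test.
f'(x) = 2*(-2*x^2 - 3*x + 10)/(x^4 + 10*x^2 + 25)

Solve f'(x) = 0:
  f'(x) = -2*(2*x^2 + 3*x - 10)/(x^2 + 5)^2; the denominator is positive wherever f is defined, so f'(x) = 0 ⇔ -4*x^2 - 6*x + 20 = 0.
  Factor: -4*x^2 - 6*x + 20 = -2*(2*x^2 + 3*x - 10); 2*x^2 + 3*x - 10 = 0 has no rational roots; quadratic formula: x = (-3 ± √89)/4.
  ⇒ x = -sqrt(89)/4 - 3/4 ≈ -3.1085, -3/4 + sqrt(89)/4 ≈ 1.6085

f''(x) = 2*(4*x^2*(4*x + 3) - 3*(4*x + 1)*(x^2 + 5))/(x^2 + 5)^3
Second-derivative test at each critical point:
  f''(-3.1085) = 0.0878 > 0 → local minimum
  f''(1.6085) = -0.3278 < 0 → local maximum

Critical points: x = -sqrt(89)/4 - 3/4 ≈ -3.1085 (local minimum); x = -3/4 + sqrt(89)/4 ≈ 1.6085 (local maximum)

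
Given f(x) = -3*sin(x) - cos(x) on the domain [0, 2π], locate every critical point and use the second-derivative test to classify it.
f'(x) = sin(x) - 3*cos(x)

Solve f'(x) = 0 on [0, 2π]:
  f'(x) = 0 ⇔ -3*cos(x) = -sin(x) ⇔ tan(x) = 3, i.e. x = arctan(3) + nπ; keep the solutions lying in [0, 2π].
  ⇒ x = atan(3) ≈ 1.2490, atan(3) + pi ≈ 4.3906

f''(x) = 3*sin(x) + cos(x)
Second-derivative test at each critical point:
  f''(1.2490) = 3.1623 > 0 → local minimum
  f''(4.3906) = -3.1623 < 0 → local maximum

Critical points: x = atan(3) ≈ 1.2490 (local minimum); x = atan(3) + pi ≈ 4.3906 (local maximum)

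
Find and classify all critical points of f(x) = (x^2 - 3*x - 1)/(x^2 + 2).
f'(x) = 3*(x^2 + 2*x - 2)/(x^4 + 4*x^2 + 4)

Solve f'(x) = 0:
  f'(x) = 3*(x^2 + 2*x - 2)/(x^2 + 2)^2; the denominator is positive wherever f is defined, so f'(x) = 0 ⇔ 3*x^2 + 6*x - 6 = 0.
  Factor: 3*x^2 + 6*x - 6 = 3*(x^2 + 2*x - 2); x^2 + 2*x - 2 = 0 has no rational roots; quadratic formula: x = (-2 ± √12)/2.
  ⇒ x = -sqrt(3) - 1 ≈ -2.7321, -1 + sqrt(3) ≈ 0.7321

f''(x) = 6*(-x^3 - 3*x^2 + 6*x + 2)/(x^6 + 6*x^4 + 12*x^2 + 8)
Second-derivative test at each critical point:
  f''(-2.7321) = -0.1160 < 0 → local maximum
  f''(0.7321) = 1.6160 > 0 → local minimum

Critical points: x = -sqrt(3) - 1 ≈ -2.7321 (local maximum); x = -1 + sqrt(3) ≈ 0.7321 (local minimum)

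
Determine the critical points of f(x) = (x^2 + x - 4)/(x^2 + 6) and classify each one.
f'(x) = (-x^2 + 20*x + 6)/(x^4 + 12*x^2 + 36)

Solve f'(x) = 0:
  f'(x) = -(x^2 - 20*x - 6)/(x^2 + 6)^2; the denominator is positive wherever f is defined, so f'(x) = 0 ⇔ -x^2 + 20*x + 6 = 0.
  x^2 - 20*x - 6 = 0 has no rational roots; quadratic formula: x = (20 ± √424)/2.
  ⇒ x = 10 - sqrt(106) ≈ -0.2956, 10 + sqrt(106) ≈ 20.2956

f''(x) = 2*(x^3 - 30*x^2 - 18*x + 60)/(x^6 + 18*x^4 + 108*x^2 + 216)
Second-derivative test at each critical point:
  f''(-0.2956) = 0.5557 > 0 → local minimum
  f''(20.2956) = -1.179e-04 < 0 → local maximum

Critical points: x = 10 - sqrt(106) ≈ -0.2956 (local minimum); x = 10 + sqrt(106) ≈ 20.2956 (local maximum)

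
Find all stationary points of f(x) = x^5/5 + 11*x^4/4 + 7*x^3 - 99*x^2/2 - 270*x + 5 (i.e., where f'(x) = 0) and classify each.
f'(x) = x^4 + 11*x^3 + 21*x^2 - 99*x - 270

Solve f'(x) = 0:
  Factor: x^4 + 11*x^3 + 21*x^2 - 99*x - 270 = (x - 3)*(x + 3)*(x + 5)*(x + 6) = 0.
  ⇒ x = -6, -5, -3, 3

f''(x) = 4*x^3 + 33*x^2 + 42*x - 99
Second-derivative test at each critical point:
  f''(-6) = -27 < 0 → local maximum
  f''(-5) = 16 > 0 → local minimum
  f''(-3) = -36 < 0 → local maximum
  f''(3) = 432 > 0 → local minimum

Critical points: x = -6 (local maximum); x = -5 (local minimum); x = -3 (local maximum); x = 3 (local minimum)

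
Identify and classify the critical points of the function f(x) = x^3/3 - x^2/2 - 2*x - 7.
f'(x) = x^2 - x - 2

Solve f'(x) = 0:
  Factor: x^2 - x - 2 = (x - 2)*(x + 1) = 0.
  ⇒ x = -1, 2

f''(x) = 2*x - 1
Second-derivative test at each critical point:
  f''(-1) = -3 < 0 → local maximum
  f''(2) = 3 > 0 → local minimum

Critical points: x = -1 (local maximum); x = 2 (local minimum)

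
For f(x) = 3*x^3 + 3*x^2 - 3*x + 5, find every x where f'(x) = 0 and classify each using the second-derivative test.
f'(x) = 9*x^2 + 6*x - 3

Solve f'(x) = 0:
  Factor: 9*x^2 + 6*x - 3 = 3*(x + 1)*(3*x - 1) = 0.
  ⇒ x = -1, 1/3

f''(x) = 18*x + 6
Second-derivative test at each critical point:
  f''(-1) = -12 < 0 → local maximum
  f''(1/3) = 12 > 0 → local minimum

Critical points: x = -1 (local maximum); x = 1/3 (local minimum)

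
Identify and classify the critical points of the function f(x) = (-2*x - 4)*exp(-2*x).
f'(x) = 2*(2*x + 3)*exp(-2*x)

Solve f'(x) = 0:
  f'(x) = (4*x + 6)·exp(-2*x) and exp(-2*x) > 0 for every x, so f'(x) = 0 ⇔ 4*x + 6 = 0.
  Factor: 4*x + 6 = 2*(2*x + 3) = 0.
  ⇒ x = -3/2

f''(x) = 8*(-x - 1)*exp(-2*x)
Second-derivative test at each critical point:
  f''(-3/2) = 80.3421 > 0 → local minimum

Critical points: x = -3/2 (local minimum)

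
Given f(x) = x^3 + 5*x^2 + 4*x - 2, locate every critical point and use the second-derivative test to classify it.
f'(x) = 3*x^2 + 10*x + 4

Solve f'(x) = 0:
  3*x^2 + 10*x + 4 = 0 has no rational roots; quadratic formula: x = (-10 ± √52)/6.
  ⇒ x = -5/3 - sqrt(13)/3 ≈ -2.8685, -5/3 + sqrt(13)/3 ≈ -0.4648

f''(x) = 6*x + 10
Second-derivative test at each critical point:
  f''(-2.8685) = -7.2111 < 0 → local maximum
  f''(-0.4648) = 7.2111 > 0 → local minimum

Critical points: x = -5/3 - sqrt(13)/3 ≈ -2.8685 (local maximum); x = -5/3 + sqrt(13)/3 ≈ -0.4648 (local minimum)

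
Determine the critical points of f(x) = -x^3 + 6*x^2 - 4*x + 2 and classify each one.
f'(x) = -3*x^2 + 12*x - 4

Solve f'(x) = 0:
  3*x^2 - 12*x + 4 = 0 has no rational roots; quadratic formula: x = (12 ± √96)/6.
  ⇒ x = 2 - 2*sqrt(6)/3 ≈ 0.3670, 2*sqrt(6)/3 + 2 ≈ 3.6330

f''(x) = 12 - 6*x
Second-derivative test at each critical point:
  f''(0.3670) = 9.7980 > 0 → local minimum
  f''(3.6330) = -9.7980 < 0 → local maximum

Critical points: x = 2 - 2*sqrt(6)/3 ≈ 0.3670 (local minimum); x = 2*sqrt(6)/3 + 2 ≈ 3.6330 (local maximum)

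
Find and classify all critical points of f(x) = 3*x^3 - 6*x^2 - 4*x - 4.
f'(x) = 9*x^2 - 12*x - 4

Solve f'(x) = 0:
  9*x^2 - 12*x - 4 = 0 has no rational roots; quadratic formula: x = (12 ± √288)/18.
  ⇒ x = 2/3 - 2*sqrt(2)/3 ≈ -0.2761, 2/3 + 2*sqrt(2)/3 ≈ 1.6095

f''(x) = 18*x - 12
Second-derivative test at each critical point:
  f''(-0.2761) = -16.9706 < 0 → local maximum
  f''(1.6095) = 16.9706 > 0 → local minimum

Critical points: x = 2/3 - 2*sqrt(2)/3 ≈ -0.2761 (local maximum); x = 2/3 + 2*sqrt(2)/3 ≈ 1.6095 (local minimum)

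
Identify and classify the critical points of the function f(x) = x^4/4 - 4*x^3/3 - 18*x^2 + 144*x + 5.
f'(x) = x^3 - 4*x^2 - 36*x + 144

Solve f'(x) = 0:
  Factor: x^3 - 4*x^2 - 36*x + 144 = (x - 6)*(x - 4)*(x + 6) = 0.
  ⇒ x = -6, 4, 6

f''(x) = 3*x^2 - 8*x - 36
Second-derivative test at each critical point:
  f''(-6) = 120 > 0 → local minimum
  f''(4) = -20 < 0 → local maximum
  f''(6) = 24 > 0 → local minimum

Critical points: x = -6 (local minimum); x = 4 (local maximum); x = 6 (local minimum)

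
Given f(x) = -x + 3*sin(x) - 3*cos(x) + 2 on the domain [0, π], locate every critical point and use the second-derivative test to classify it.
f'(x) = 3*sqrt(2)*sin(x + pi/4) - 1

Solve f'(x) = 0 on [0, π]:
  f'(x) = 0 ⇔ 3*sin(x) + 3*cos(x) = 1. Write the left side as R·cos(x + φ) with R = √(3² + (-3)²) = 3*sqrt(2), cos φ = sqrt(2)/2, sin φ = -sqrt(2)/2; then cos(x + φ) = sqrt(2)/6. Solve for x and keep the solutions lying in [0, π].
  ⇒ x = atan((1 + sqrt(17))/(1 - sqrt(17))) + pi ≈ 2.1183

f''(x) = 3*sqrt(2)*cos(x + pi/4)
Second-derivative test at each critical point:
  f''(2.1183) = -4.1231 < 0 → local maximum

Critical points: x = atan((1 + sqrt(17))/(1 - sqrt(17))) + pi ≈ 2.1183 (local maximum)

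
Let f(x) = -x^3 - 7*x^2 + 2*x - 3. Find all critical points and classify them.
f'(x) = -3*x^2 - 14*x + 2

Solve f'(x) = 0:
  3*x^2 + 14*x - 2 = 0 has no rational roots; quadratic formula: x = (-14 ± √220)/6.
  ⇒ x = -sqrt(55)/3 - 7/3 ≈ -4.8054, -7/3 + sqrt(55)/3 ≈ 0.1387

f''(x) = -6*x - 14
Second-derivative test at each critical point:
  f''(-4.8054) = 14.8324 > 0 → local minimum
  f''(0.1387) = -14.8324 < 0 → local maximum

Critical points: x = -sqrt(55)/3 - 7/3 ≈ -4.8054 (local minimum); x = -7/3 + sqrt(55)/3 ≈ 0.1387 (local maximum)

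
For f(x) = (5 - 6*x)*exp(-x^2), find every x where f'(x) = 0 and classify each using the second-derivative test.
f'(x) = 2*(x*(6*x - 5) - 3)*exp(-x^2)

Solve f'(x) = 0:
  f'(x) = (12*x^2 - 10*x - 6)·exp(-x^2) and exp(-x^2) > 0 for every x, so f'(x) = 0 ⇔ 12*x^2 - 10*x - 6 = 0.
  Factor: 12*x^2 - 10*x - 6 = 2*(6*x^2 - 5*x - 3); 6*x^2 - 5*x - 3 = 0 has no rational roots; quadratic formula: x = (5 ± √97)/12.
  ⇒ x = 5/12 - sqrt(97)/12 ≈ -0.4041, 5/12 + sqrt(97)/12 ≈ 1.2374

f''(x) = 2*(2*x^2*(5 - 6*x) + 18*x - 5)*exp(-x^2)
Second-derivative test at each critical point:
  f''(-0.4041) = -16.7304 < 0 → local maximum
  f''(1.2374) = 4.2603 > 0 → local minimum

Critical points: x = 5/12 - sqrt(97)/12 ≈ -0.4041 (local maximum); x = 5/12 + sqrt(97)/12 ≈ 1.2374 (local minimum)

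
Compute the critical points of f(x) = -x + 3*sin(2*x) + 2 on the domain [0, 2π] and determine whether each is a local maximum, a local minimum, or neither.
f'(x) = 6*cos(2*x) - 1

Solve f'(x) = 0 on [0, 2π]:
  f'(x) = 0 ⇔ cos(2*x) = 1/6, i.e. 2*x = ±arccos(1/6) + 2nπ; keep the solutions lying in [0, 2π].
  ⇒ x = acos(1/6)/2 ≈ 0.7017, pi - acos(1/6)/2 ≈ 2.4399, acos(1/6)/2 + pi ≈ 3.8433, -acos(1/6)/2 + 2*pi ≈ 5.5815

f''(x) = -12*sin(2*x)
Second-derivative test at each critical point:
  f''(0.7017) = -11.8322 < 0 → local maximum
  f''(2.4399) = 11.8322 > 0 → local minimum
  f''(3.8433) = -11.8322 < 0 → local maximum
  f''(5.5815) = 11.8322 > 0 → local minimum

Critical points: x = acos(1/6)/2 ≈ 0.7017 (local maximum); x = pi - acos(1/6)/2 ≈ 2.4399 (local minimum); x = acos(1/6)/2 + pi ≈ 3.8433 (local maximum); x = -acos(1/6)/2 + 2*pi ≈ 5.5815 (local minimum)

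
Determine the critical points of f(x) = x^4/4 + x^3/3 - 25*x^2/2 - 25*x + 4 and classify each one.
f'(x) = x^3 + x^2 - 25*x - 25

Solve f'(x) = 0:
  Factor: x^3 + x^2 - 25*x - 25 = (x - 5)*(x + 1)*(x + 5) = 0.
  ⇒ x = -5, -1, 5

f''(x) = 3*x^2 + 2*x - 25
Second-derivative test at each critical point:
  f''(-5) = 40 > 0 → local minimum
  f''(-1) = -24 < 0 → local maximum
  f''(5) = 60 > 0 → local minimum

Critical points: x = -5 (local minimum); x = -1 (local maximum); x = 5 (local minimum)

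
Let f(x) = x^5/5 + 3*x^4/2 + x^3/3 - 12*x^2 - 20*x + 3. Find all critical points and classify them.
f'(x) = x^4 + 6*x^3 + x^2 - 24*x - 20

Solve f'(x) = 0:
  Factor: x^4 + 6*x^3 + x^2 - 24*x - 20 = (x - 2)*(x + 1)*(x + 2)*(x + 5) = 0.
  ⇒ x = -5, -2, -1, 2

f''(x) = 4*x^3 + 18*x^2 + 2*x - 24
Second-derivative test at each critical point:
  f''(-5) = -84 < 0 → local maximum
  f''(-2) = 12 > 0 → local minimum
  f''(-1) = -12 < 0 → local maximum
  f''(2) = 84 > 0 → local minimum

Critical points: x = -5 (local maximum); x = -2 (local minimum); x = -1 (local maximum); x = 2 (local minimum)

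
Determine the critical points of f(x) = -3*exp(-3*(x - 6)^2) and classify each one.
f'(x) = 18*(x - 6)*exp(-3*(x - 6)^2)

Solve f'(x) = 0:
  f'(x) = (18*x - 108)·exp(-3*(x - 6)^2) and exp(-3*(x - 6)^2) > 0 for every x, so f'(x) = 0 ⇔ 18*x - 108 = 0.
  Factor: 18*x - 108 = 18*(x - 6) = 0.
  ⇒ x = 6

f''(x) = 18*(1 - 6*(x - 6)^2)*exp(-3*(x - 6)^2)
Second-derivative test at each critical point:
  f''(6) = 18 > 0 → local minimum

Critical points: x = 6 (local minimum)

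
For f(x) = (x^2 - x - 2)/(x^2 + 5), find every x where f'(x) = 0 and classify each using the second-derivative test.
f'(x) = (x^2 + 14*x - 5)/(x^4 + 10*x^2 + 25)

Solve f'(x) = 0:
  f'(x) = (x^2 + 14*x - 5)/(x^2 + 5)^2; the denominator is positive wherever f is defined, so f'(x) = 0 ⇔ x^2 + 14*x - 5 = 0.
  x^2 + 14*x - 5 = 0 has no rational roots; quadratic formula: x = (-14 ± √216)/2.
  ⇒ x = -3*sqrt(6) - 7 ≈ -14.3485, -7 + 3*sqrt(6) ≈ 0.3485

f''(x) = 2*(-x^3 - 21*x^2 + 15*x + 35)/(x^6 + 15*x^4 + 75*x^2 + 125)
Second-derivative test at each critical point:
  f''(-14.3485) = -3.305e-04 < 0 → local maximum
  f''(0.3485) = 0.5603 > 0 → local minimum

Critical points: x = -3*sqrt(6) - 7 ≈ -14.3485 (local maximum); x = -7 + 3*sqrt(6) ≈ 0.3485 (local minimum)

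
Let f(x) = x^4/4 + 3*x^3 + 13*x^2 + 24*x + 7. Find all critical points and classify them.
f'(x) = x^3 + 9*x^2 + 26*x + 24

Solve f'(x) = 0:
  Factor: x^3 + 9*x^2 + 26*x + 24 = (x + 2)*(x + 3)*(x + 4) = 0.
  ⇒ x = -4, -3, -2

f''(x) = 3*x^2 + 18*x + 26
Second-derivative test at each critical point:
  f''(-4) = 2 > 0 → local minimum
  f''(-3) = -1 < 0 → local maximum
  f''(-2) = 2 > 0 → local minimum

Critical points: x = -4 (local minimum); x = -3 (local maximum); x = -2 (local minimum)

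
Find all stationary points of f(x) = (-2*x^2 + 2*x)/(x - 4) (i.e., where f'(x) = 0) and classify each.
f'(x) = 2*(-x^2 + 8*x - 4)/(x^2 - 8*x + 16)

Solve f'(x) = 0:
  f'(x) = -2*(x^2 - 8*x + 4)/(x - 4)^2; the denominator is positive wherever f is defined, so f'(x) = 0 ⇔ -2*x^2 + 16*x - 8 = 0.
  Factor: -2*x^2 + 16*x - 8 = -2*(x^2 - 8*x + 4); x^2 - 8*x + 4 = 0 has no rational roots; quadratic formula: x = (8 ± √48)/2.
  ⇒ x = 4 - 2*sqrt(3) ≈ 0.5359, 2*sqrt(3) + 4 ≈ 7.4641

f''(x) = -48/(x^3 - 12*x^2 + 48*x - 64)
Second-derivative test at each critical point:
  f''(0.5359) = 1.1547 > 0 → local minimum
  f''(7.4641) = -1.1547 < 0 → local maximum

Critical points: x = 4 - 2*sqrt(3) ≈ 0.5359 (local minimum); x = 2*sqrt(3) + 4 ≈ 7.4641 (local maximum)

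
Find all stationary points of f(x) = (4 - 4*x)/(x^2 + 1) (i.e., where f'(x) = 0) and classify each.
f'(x) = 4*(-x^2 + 2*x*(x - 1) - 1)/(x^2 + 1)^2

Solve f'(x) = 0:
  f'(x) = 4*(x^2 - 2*x - 1)/(x^2 + 1)^2; the denominator is positive wherever f is defined, so f'(x) = 0 ⇔ 4*x^2 - 8*x - 4 = 0.
  Factor: 4*x^2 - 8*x - 4 = 4*(x^2 - 2*x - 1); x^2 - 2*x - 1 = 0 has no rational roots; quadratic formula: x = (2 ± √8)/2.
  ⇒ x = 1 - sqrt(2) ≈ -0.4142, 1 + sqrt(2) ≈ 2.4142

f''(x) = 8*(4*x^2*(1 - x) + (3*x - 1)*(x^2 + 1))/(x^2 + 1)^3
Second-derivative test at each critical point:
  f''(-0.4142) = -8.2426 < 0 → local maximum
  f''(2.4142) = 0.2426 > 0 → local minimum

Critical points: x = 1 - sqrt(2) ≈ -0.4142 (local maximum); x = 1 + sqrt(2) ≈ 2.4142 (local minimum)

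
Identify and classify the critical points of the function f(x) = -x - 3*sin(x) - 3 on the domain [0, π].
f'(x) = -3*cos(x) - 1

Solve f'(x) = 0 on [0, π]:
  f'(x) = 0 ⇔ cos(x) = -1/3, i.e. x = ±arccos(-1/3) + 2nπ; keep the solutions lying in [0, π].
  ⇒ x = acos(-1/3) ≈ 1.9106

f''(x) = 3*sin(x)
Second-derivative test at each critical point:
  f''(1.9106) = 2.8284 > 0 → local minimum

Critical points: x = acos(-1/3) ≈ 1.9106 (local minimum)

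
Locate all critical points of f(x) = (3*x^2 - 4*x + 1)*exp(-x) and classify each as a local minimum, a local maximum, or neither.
f'(x) = (-3*x^2 + 10*x - 5)*exp(-x)

Solve f'(x) = 0:
  f'(x) = (-3*x^2 + 10*x - 5)·exp(-x) and exp(-x) > 0 for every x, so f'(x) = 0 ⇔ -3*x^2 + 10*x - 5 = 0.
  3*x^2 - 10*x + 5 = 0 has no rational roots; quadratic formula: x = (10 ± √40)/6.
  ⇒ x = 5/3 - sqrt(10)/3 ≈ 0.6126, sqrt(10)/3 + 5/3 ≈ 2.7208

f''(x) = (3*x^2 - 16*x + 15)*exp(-x)
Second-derivative test at each critical point:
  f''(0.6126) = 3.4276 > 0 → local minimum
  f''(2.7208) = -0.4163 < 0 → local maximum

Critical points: x = 5/3 - sqrt(10)/3 ≈ 0.6126 (local minimum); x = sqrt(10)/3 + 5/3 ≈ 2.7208 (local maximum)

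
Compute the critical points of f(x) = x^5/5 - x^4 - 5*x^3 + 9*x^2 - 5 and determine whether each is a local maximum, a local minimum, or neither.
f'(x) = x*(x^3 - 4*x^2 - 15*x + 18)

Solve f'(x) = 0:
  Factor: x^4 - 4*x^3 - 15*x^2 + 18*x = x*(x - 6)*(x - 1)*(x + 3) = 0.
  ⇒ x = -3, 0, 1, 6

f''(x) = 4*x^3 - 12*x^2 - 30*x + 18
Second-derivative test at each critical point:
  f''(-3) = -108 < 0 → local maximum
  f''(0) = 18 > 0 → local minimum
  f''(1) = -20 < 0 → local maximum
  f''(6) = 270 > 0 → local minimum

Critical points: x = -3 (local maximum); x = 0 (local minimum); x = 1 (local maximum); x = 6 (local minimum)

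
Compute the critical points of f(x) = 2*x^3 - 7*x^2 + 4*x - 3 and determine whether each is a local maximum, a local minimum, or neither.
f'(x) = 6*x^2 - 14*x + 4

Solve f'(x) = 0:
  Factor: 6*x^2 - 14*x + 4 = 2*(x - 2)*(3*x - 1) = 0.
  ⇒ x = 1/3, 2

f''(x) = 12*x - 14
Second-derivative test at each critical point:
  f''(1/3) = -10 < 0 → local maximum
  f''(2) = 10 > 0 → local minimum

Critical points: x = 1/3 (local maximum); x = 2 (local minimum)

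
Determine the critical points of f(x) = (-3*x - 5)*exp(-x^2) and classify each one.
f'(x) = (2*x*(3*x + 5) - 3)*exp(-x^2)

Solve f'(x) = 0:
  f'(x) = (6*x^2 + 10*x - 3)·exp(-x^2) and exp(-x^2) > 0 for every x, so f'(x) = 0 ⇔ 6*x^2 + 10*x - 3 = 0.
  6*x^2 + 10*x - 3 = 0 has no rational roots; quadratic formula: x = (-10 ± √172)/12.
  ⇒ x = -sqrt(43)/6 - 5/6 ≈ -1.9262, -5/6 + sqrt(43)/6 ≈ 0.2596

f''(x) = 2*(-6*x^3 - 10*x^2 + 9*x + 5)*exp(-x^2)
Second-derivative test at each critical point:
  f''(-1.9262) = -0.3209 < 0 → local maximum
  f''(0.2596) = 12.2603 > 0 → local minimum

Critical points: x = -sqrt(43)/6 - 5/6 ≈ -1.9262 (local maximum); x = -5/6 + sqrt(43)/6 ≈ 0.2596 (local minimum)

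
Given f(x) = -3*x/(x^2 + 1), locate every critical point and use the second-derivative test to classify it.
f'(x) = 3*(x^2 - 1)/(x^2 + 1)^2

Solve f'(x) = 0:
  f'(x) = 3*(x - 1)*(x + 1)/(x^2 + 1)^2; the denominator is positive wherever f is defined, so f'(x) = 0 ⇔ 3*x^2 - 3 = 0.
  Factor: 3*x^2 - 3 = 3*(x - 1)*(x + 1) = 0.
  ⇒ x = -1, 1

f''(x) = 6*x*(3 - x^2)/(x^2 + 1)^3
Second-derivative test at each critical point:
  f''(-1) = -3/2 < 0 → local maximum
  f''(1) = 3/2 > 0 → local minimum

Critical points: x = -1 (local maximum); x = 1 (local minimum)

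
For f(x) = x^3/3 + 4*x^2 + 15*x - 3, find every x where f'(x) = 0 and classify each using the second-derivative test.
f'(x) = x^2 + 8*x + 15

Solve f'(x) = 0:
  Factor: x^2 + 8*x + 15 = (x + 3)*(x + 5) = 0.
  ⇒ x = -5, -3

f''(x) = 2*x + 8
Second-derivative test at each critical point:
  f''(-5) = -2 < 0 → local maximum
  f''(-3) = 2 > 0 → local minimum

Critical points: x = -5 (local maximum); x = -3 (local minimum)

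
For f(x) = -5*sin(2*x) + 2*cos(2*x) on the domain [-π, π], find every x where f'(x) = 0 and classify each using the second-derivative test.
f'(x) = -4*sin(2*x) - 10*cos(2*x)

Solve f'(x) = 0 on [-π, π]:
  f'(x) = 0 ⇔ -5*cos(2*x) = 2*sin(2*x) ⇔ tan(2*x) = -5/2, i.e. 2*x = arctan(-5/2) + nπ; keep the solutions lying in [-π, π].
  ⇒ x = -pi/2 - atan(5/2)/2 ≈ -2.1659, -atan(5/2)/2 ≈ -0.5951, -atan(5/2)/2 + pi/2 ≈ 0.9757, pi - atan(5/2)/2 ≈ 2.5464

f''(x) = 20*sin(2*x) - 8*cos(2*x)
Second-derivative test at each critical point:
  f''(-2.1659) = 21.5407 > 0 → local minimum
  f''(-0.5951) = -21.5407 < 0 → local maximum
  f''(0.9757) = 21.5407 > 0 → local minimum
  f''(2.5464) = -21.5407 < 0 → local maximum

Critical points: x = -pi/2 - atan(5/2)/2 ≈ -2.1659 (local minimum); x = -atan(5/2)/2 ≈ -0.5951 (local maximum); x = -atan(5/2)/2 + pi/2 ≈ 0.9757 (local minimum); x = pi - atan(5/2)/2 ≈ 2.5464 (local maximum)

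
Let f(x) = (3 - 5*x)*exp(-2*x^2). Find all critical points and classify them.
f'(x) = (4*x*(5*x - 3) - 5)*exp(-2*x^2)

Solve f'(x) = 0:
  f'(x) = (20*x^2 - 12*x - 5)·exp(-2*x^2) and exp(-2*x^2) > 0 for every x, so f'(x) = 0 ⇔ 20*x^2 - 12*x - 5 = 0.
  20*x^2 - 12*x - 5 = 0 has no rational roots; quadratic formula: x = (12 ± √544)/40.
  ⇒ x = 3/10 - sqrt(34)/10 ≈ -0.2831, 3/10 + sqrt(34)/10 ≈ 0.8831

f''(x) = 4*(4*x^2*(3 - 5*x) + 15*x - 3)*exp(-2*x^2)
Second-derivative test at each critical point:
  f''(-0.2831) = -19.8696 < 0 → local maximum
  f''(0.8831) = 4.9026 > 0 → local minimum

Critical points: x = 3/10 - sqrt(34)/10 ≈ -0.2831 (local maximum); x = 3/10 + sqrt(34)/10 ≈ 0.8831 (local minimum)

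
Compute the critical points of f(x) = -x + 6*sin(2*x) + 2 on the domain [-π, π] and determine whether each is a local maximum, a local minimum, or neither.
f'(x) = 12*cos(2*x) - 1

Solve f'(x) = 0 on [-π, π]:
  f'(x) = 0 ⇔ cos(2*x) = 1/12, i.e. 2*x = ±arccos(1/12) + 2nπ; keep the solutions lying in [-π, π].
  ⇒ x = -pi + acos(1/12)/2 ≈ -2.3979, -acos(1/12)/2 ≈ -0.7437, acos(1/12)/2 ≈ 0.7437, pi - acos(1/12)/2 ≈ 2.3979

f''(x) = -24*sin(2*x)
Second-derivative test at each critical point:
  f''(-2.3979) = -23.9165 < 0 → local maximum
  f''(-0.7437) = 23.9165 > 0 → local minimum
  f''(0.7437) = -23.9165 < 0 → local maximum
  f''(2.3979) = 23.9165 > 0 → local minimum

Critical points: x = -pi + acos(1/12)/2 ≈ -2.3979 (local maximum); x = -acos(1/12)/2 ≈ -0.7437 (local minimum); x = acos(1/12)/2 ≈ 0.7437 (local maximum); x = pi - acos(1/12)/2 ≈ 2.3979 (local minimum)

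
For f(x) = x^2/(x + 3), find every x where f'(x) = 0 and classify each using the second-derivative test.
f'(x) = x*(x + 6)/(x^2 + 6*x + 9)

Solve f'(x) = 0:
  f'(x) = x*(x + 6)/(x + 3)^2; the denominator is positive wherever f is defined, so f'(x) = 0 ⇔ x^2 + 6*x = 0.
  Factor: x^2 + 6*x = x*(x + 6) = 0.
  ⇒ x = -6, 0

f''(x) = 18/(x^3 + 9*x^2 + 27*x + 27)
Second-derivative test at each critical point:
  f''(-6) = -2/3 < 0 → local maximum
  f''(0) = 2/3 > 0 → local minimum

Critical points: x = -6 (local maximum); x = 0 (local minimum)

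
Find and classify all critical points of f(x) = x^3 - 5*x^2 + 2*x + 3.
f'(x) = 3*x^2 - 10*x + 2

Solve f'(x) = 0:
  3*x^2 - 10*x + 2 = 0 has no rational roots; quadratic formula: x = (10 ± √76)/6.
  ⇒ x = 5/3 - sqrt(19)/3 ≈ 0.2137, sqrt(19)/3 + 5/3 ≈ 3.1196

f''(x) = 6*x - 10
Second-derivative test at each critical point:
  f''(0.2137) = -8.7178 < 0 → local maximum
  f''(3.1196) = 8.7178 > 0 → local minimum

Critical points: x = 5/3 - sqrt(19)/3 ≈ 0.2137 (local maximum); x = sqrt(19)/3 + 5/3 ≈ 3.1196 (local minimum)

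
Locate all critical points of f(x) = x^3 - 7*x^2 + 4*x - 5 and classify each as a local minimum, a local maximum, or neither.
f'(x) = 3*x^2 - 14*x + 4

Solve f'(x) = 0:
  3*x^2 - 14*x + 4 = 0 has no rational roots; quadratic formula: x = (14 ± √148)/6.
  ⇒ x = 7/3 - sqrt(37)/3 ≈ 0.3057, sqrt(37)/3 + 7/3 ≈ 4.3609

f''(x) = 6*x - 14
Second-derivative test at each critical point:
  f''(0.3057) = -12.1655 < 0 → local maximum
  f''(4.3609) = 12.1655 > 0 → local minimum

Critical points: x = 7/3 - sqrt(37)/3 ≈ 0.3057 (local maximum); x = sqrt(37)/3 + 7/3 ≈ 4.3609 (local minimum)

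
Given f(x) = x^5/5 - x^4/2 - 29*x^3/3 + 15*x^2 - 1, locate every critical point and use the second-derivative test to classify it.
f'(x) = x*(x^3 - 2*x^2 - 29*x + 30)

Solve f'(x) = 0:
  Factor: x^4 - 2*x^3 - 29*x^2 + 30*x = x*(x - 6)*(x - 1)*(x + 5) = 0.
  ⇒ x = -5, 0, 1, 6

f''(x) = 4*x^3 - 6*x^2 - 58*x + 30
Second-derivative test at each critical point:
  f''(-5) = -330 < 0 → local maximum
  f''(0) = 30 > 0 → local minimum
  f''(1) = -30 < 0 → local maximum
  f''(6) = 330 > 0 → local minimum

Critical points: x = -5 (local maximum); x = 0 (local minimum); x = 1 (local maximum); x = 6 (local minimum)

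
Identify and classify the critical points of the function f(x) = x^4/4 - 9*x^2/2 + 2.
f'(x) = x*(x^2 - 9)

Solve f'(x) = 0:
  Factor: x^3 - 9*x = x*(x - 3)*(x + 3) = 0.
  ⇒ x = -3, 0, 3

f''(x) = 3*x^2 - 9
Second-derivative test at each critical point:
  f''(-3) = 18 > 0 → local minimum
  f''(0) = -9 < 0 → local maximum
  f''(3) = 18 > 0 → local minimum

Critical points: x = -3 (local minimum); x = 0 (local maximum); x = 3 (local minimum)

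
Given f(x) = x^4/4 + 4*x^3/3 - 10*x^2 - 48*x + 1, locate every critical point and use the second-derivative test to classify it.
f'(x) = x^3 + 4*x^2 - 20*x - 48

Solve f'(x) = 0:
  Factor: x^3 + 4*x^2 - 20*x - 48 = (x - 4)*(x + 2)*(x + 6) = 0.
  ⇒ x = -6, -2, 4

f''(x) = 3*x^2 + 8*x - 20
Second-derivative test at each critical point:
  f''(-6) = 40 > 0 → local minimum
  f''(-2) = -24 < 0 → local maximum
  f''(4) = 60 > 0 → local minimum

Critical points: x = -6 (local minimum); x = -2 (local maximum); x = 4 (local minimum)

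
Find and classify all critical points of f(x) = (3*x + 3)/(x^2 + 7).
f'(x) = 3*(x^2 - 2*x*(x + 1) + 7)/(x^2 + 7)^2

Solve f'(x) = 0:
  f'(x) = -3*(x^2 + 2*x - 7)/(x^2 + 7)^2; the denominator is positive wherever f is defined, so f'(x) = 0 ⇔ -3*x^2 - 6*x + 21 = 0.
  Factor: -3*x^2 - 6*x + 21 = -3*(x^2 + 2*x - 7); x^2 + 2*x - 7 = 0 has no rational roots; quadratic formula: x = (-2 ± √32)/2.
  ⇒ x = -2*sqrt(2) - 1 ≈ -3.8284, -1 + 2*sqrt(2) ≈ 1.8284

f''(x) = 6*(4*x^2*(x + 1) - (3*x + 1)*(x^2 + 7))/(x^2 + 7)^3
Second-derivative test at each critical point:
  f''(-3.8284) = 0.0362 > 0 → local minimum
  f''(1.8284) = -0.1586 < 0 → local maximum

Critical points: x = -2*sqrt(2) - 1 ≈ -3.8284 (local minimum); x = -1 + 2*sqrt(2) ≈ 1.8284 (local maximum)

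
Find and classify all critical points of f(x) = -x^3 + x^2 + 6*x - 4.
f'(x) = -3*x^2 + 2*x + 6

Solve f'(x) = 0:
  3*x^2 - 2*x - 6 = 0 has no rational roots; quadratic formula: x = (2 ± √76)/6.
  ⇒ x = 1/3 - sqrt(19)/3 ≈ -1.1196, 1/3 + sqrt(19)/3 ≈ 1.7863

f''(x) = 2 - 6*x
Second-derivative test at each critical point:
  f''(-1.1196) = 8.7178 > 0 → local minimum
  f''(1.7863) = -8.7178 < 0 → local maximum

Critical points: x = 1/3 - sqrt(19)/3 ≈ -1.1196 (local minimum); x = 1/3 + sqrt(19)/3 ≈ 1.7863 (local maximum)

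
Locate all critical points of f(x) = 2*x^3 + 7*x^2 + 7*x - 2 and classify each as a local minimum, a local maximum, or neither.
f'(x) = 6*x^2 + 14*x + 7

Solve f'(x) = 0:
  6*x^2 + 14*x + 7 = 0 has no rational roots; quadratic formula: x = (-14 ± √28)/12.
  ⇒ x = -7/6 - sqrt(7)/6 ≈ -1.6076, -7/6 + sqrt(7)/6 ≈ -0.7257

f''(x) = 12*x + 14
Second-derivative test at each critical point:
  f''(-1.6076) = -5.2915 < 0 → local maximum
  f''(-0.7257) = 5.2915 > 0 → local minimum

Critical points: x = -7/6 - sqrt(7)/6 ≈ -1.6076 (local maximum); x = -7/6 + sqrt(7)/6 ≈ -0.7257 (local minimum)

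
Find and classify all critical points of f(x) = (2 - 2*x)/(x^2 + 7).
f'(x) = 2*(-x^2 + 2*x*(x - 1) - 7)/(x^2 + 7)^2

Solve f'(x) = 0:
  f'(x) = 2*(x^2 - 2*x - 7)/(x^2 + 7)^2; the denominator is positive wherever f is defined, so f'(x) = 0 ⇔ 2*x^2 - 4*x - 14 = 0.
  Factor: 2*x^2 - 4*x - 14 = 2*(x^2 - 2*x - 7); x^2 - 2*x - 7 = 0 has no rational roots; quadratic formula: x = (2 ± √32)/2.
  ⇒ x = 1 - 2*sqrt(2) ≈ -1.8284, 1 + 2*sqrt(2) ≈ 3.8284

f''(x) = 4*(4*x^2*(1 - x) + (3*x - 1)*(x^2 + 7))/(x^2 + 7)^3
Second-derivative test at each critical point:
  f''(-1.8284) = -0.1058 < 0 → local maximum
  f''(3.8284) = 0.0241 > 0 → local minimum

Critical points: x = 1 - 2*sqrt(2) ≈ -1.8284 (local maximum); x = 1 + 2*sqrt(2) ≈ 3.8284 (local minimum)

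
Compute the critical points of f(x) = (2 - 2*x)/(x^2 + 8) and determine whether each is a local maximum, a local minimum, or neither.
f'(x) = 2*(-x^2 + 2*x*(x - 1) - 8)/(x^2 + 8)^2

Solve f'(x) = 0:
  f'(x) = 2*(x - 4)*(x + 2)/(x^2 + 8)^2; the denominator is positive wherever f is defined, so f'(x) = 0 ⇔ 2*x^2 - 4*x - 16 = 0.
  Factor: 2*x^2 - 4*x - 16 = 2*(x - 4)*(x + 2) = 0.
  ⇒ x = -2, 4

f''(x) = 4*(4*x^2*(1 - x) + (3*x - 1)*(x^2 + 8))/(x^2 + 8)^3
Second-derivative test at each critical point:
  f''(-2) = -1/12 < 0 → local maximum
  f''(4) = 1/48 > 0 → local minimum

Critical points: x = -2 (local maximum); x = 4 (local minimum)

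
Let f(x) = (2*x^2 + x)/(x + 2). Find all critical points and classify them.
f'(x) = 2*(x^2 + 4*x + 1)/(x^2 + 4*x + 4)

Solve f'(x) = 0:
  f'(x) = 2*(x^2 + 4*x + 1)/(x + 2)^2; the denominator is positive wherever f is defined, so f'(x) = 0 ⇔ 2*x^2 + 8*x + 2 = 0.
  Factor: 2*x^2 + 8*x + 2 = 2*(x^2 + 4*x + 1); x^2 + 4*x + 1 = 0 has no rational roots; quadratic formula: x = (-4 ± √12)/2.
  ⇒ x = -2 - sqrt(3) ≈ -3.7321, -2 + sqrt(3) ≈ -0.2679

f''(x) = 12/(x^3 + 6*x^2 + 12*x + 8)
Second-derivative test at each critical point:
  f''(-3.7321) = -2.3094 < 0 → local maximum
  f''(-0.2679) = 2.3094 > 0 → local minimum

Critical points: x = -2 - sqrt(3) ≈ -3.7321 (local maximum); x = -2 + sqrt(3) ≈ -0.2679 (local minimum)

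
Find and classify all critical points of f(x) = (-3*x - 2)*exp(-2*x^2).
f'(x) = (4*x*(3*x + 2) - 3)*exp(-2*x^2)

Solve f'(x) = 0:
  f'(x) = (12*x^2 + 8*x - 3)·exp(-2*x^2) and exp(-2*x^2) > 0 for every x, so f'(x) = 0 ⇔ 12*x^2 + 8*x - 3 = 0.
  12*x^2 + 8*x - 3 = 0 has no rational roots; quadratic formula: x = (-8 ± √208)/24.
  ⇒ x = -sqrt(13)/6 - 1/3 ≈ -0.9343, -1/3 + sqrt(13)/6 ≈ 0.2676

f''(x) = 4*(-12*x^3 - 8*x^2 + 9*x + 2)*exp(-2*x^2)
Second-derivative test at each critical point:
  f''(-0.9343) = -2.5171 < 0 → local maximum
  f''(0.2676) = 12.4979 > 0 → local minimum

Critical points: x = -sqrt(13)/6 - 1/3 ≈ -0.9343 (local maximum); x = -1/3 + sqrt(13)/6 ≈ 0.2676 (local minimum)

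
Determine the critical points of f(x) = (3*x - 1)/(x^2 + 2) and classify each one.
f'(x) = (-3*x^2 + 2*x + 6)/(x^4 + 4*x^2 + 4)

Solve f'(x) = 0:
  f'(x) = -(3*x^2 - 2*x - 6)/(x^2 + 2)^2; the denominator is positive wherever f is defined, so f'(x) = 0 ⇔ -3*x^2 + 2*x + 6 = 0.
  3*x^2 - 2*x - 6 = 0 has no rational roots; quadratic formula: x = (2 ± √76)/6.
  ⇒ x = 1/3 - sqrt(19)/3 ≈ -1.1196, 1/3 + sqrt(19)/3 ≈ 1.7863

f''(x) = 2*(4*x^2*(3*x - 1) + (1 - 9*x)*(x^2 + 2))/(x^2 + 2)^3
Second-derivative test at each critical point:
  f''(-1.1196) = 0.8235 > 0 → local minimum
  f''(1.7863) = -0.3235 < 0 → local maximum

Critical points: x = 1/3 - sqrt(19)/3 ≈ -1.1196 (local minimum); x = 1/3 + sqrt(19)/3 ≈ 1.7863 (local maximum)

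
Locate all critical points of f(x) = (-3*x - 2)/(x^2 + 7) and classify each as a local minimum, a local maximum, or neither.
f'(x) = (3*x^2 + 4*x - 21)/(x^4 + 14*x^2 + 49)

Solve f'(x) = 0:
  f'(x) = (3*x^2 + 4*x - 21)/(x^2 + 7)^2; the denominator is positive wherever f is defined, so f'(x) = 0 ⇔ 3*x^2 + 4*x - 21 = 0.
  3*x^2 + 4*x - 21 = 0 has no rational roots; quadratic formula: x = (-4 ± √268)/6.
  ⇒ x = -sqrt(67)/3 - 2/3 ≈ -3.3951, -2/3 + sqrt(67)/3 ≈ 2.0618

f''(x) = 2*(-4*x^2*(3*x + 2) + (9*x + 2)*(x^2 + 7))/(x^2 + 7)^3
Second-derivative test at each critical point:
  f''(-3.3951) = -0.0477 < 0 → local maximum
  f''(2.0618) = 0.1293 > 0 → local minimum

Critical points: x = -sqrt(67)/3 - 2/3 ≈ -3.3951 (local maximum); x = -2/3 + sqrt(67)/3 ≈ 2.0618 (local minimum)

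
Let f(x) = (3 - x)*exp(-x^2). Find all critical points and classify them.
f'(x) = (2*x*(x - 3) - 1)*exp(-x^2)

Solve f'(x) = 0:
  f'(x) = (2*x^2 - 6*x - 1)·exp(-x^2) and exp(-x^2) > 0 for every x, so f'(x) = 0 ⇔ 2*x^2 - 6*x - 1 = 0.
  2*x^2 - 6*x - 1 = 0 has no rational roots; quadratic formula: x = (6 ± √44)/4.
  ⇒ x = 3/2 - sqrt(11)/2 ≈ -0.1583, 3/2 + sqrt(11)/2 ≈ 3.1583

f''(x) = 2*(2*x^2*(3 - x) + 3*x - 3)*exp(-x^2)
Second-derivative test at each critical point:
  f''(-0.1583) = -6.4691 < 0 → local maximum
  f''(3.1583) = 3.088e-04 > 0 → local minimum

Critical points: x = 3/2 - sqrt(11)/2 ≈ -0.1583 (local maximum); x = 3/2 + sqrt(11)/2 ≈ 3.1583 (local minimum)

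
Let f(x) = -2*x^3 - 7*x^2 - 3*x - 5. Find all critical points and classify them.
f'(x) = -6*x^2 - 14*x - 3

Solve f'(x) = 0:
  6*x^2 + 14*x + 3 = 0 has no rational roots; quadratic formula: x = (-14 ± √124)/12.
  ⇒ x = -7/6 - sqrt(31)/6 ≈ -2.0946, -7/6 + sqrt(31)/6 ≈ -0.2387

f''(x) = -12*x - 14
Second-derivative test at each critical point:
  f''(-2.0946) = 11.1355 > 0 → local minimum
  f''(-0.2387) = -11.1355 < 0 → local maximum

Critical points: x = -7/6 - sqrt(31)/6 ≈ -2.0946 (local minimum); x = -7/6 + sqrt(31)/6 ≈ -0.2387 (local maximum)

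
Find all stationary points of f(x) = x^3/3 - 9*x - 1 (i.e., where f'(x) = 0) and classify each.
f'(x) = x^2 - 9

Solve f'(x) = 0:
  Factor: x^2 - 9 = (x - 3)*(x + 3) = 0.
  ⇒ x = -3, 3

f''(x) = 2*x
Second-derivative test at each critical point:
  f''(-3) = -6 < 0 → local maximum
  f''(3) = 6 > 0 → local minimum

Critical points: x = -3 (local maximum); x = 3 (local minimum)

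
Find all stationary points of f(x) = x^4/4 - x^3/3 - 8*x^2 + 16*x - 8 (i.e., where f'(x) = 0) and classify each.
f'(x) = x^3 - x^2 - 16*x + 16

Solve f'(x) = 0:
  Factor: x^3 - x^2 - 16*x + 16 = (x - 4)*(x - 1)*(x + 4) = 0.
  ⇒ x = -4, 1, 4

f''(x) = 3*x^2 - 2*x - 16
Second-derivative test at each critical point:
  f''(-4) = 40 > 0 → local minimum
  f''(1) = -15 < 0 → local maximum
  f''(4) = 24 > 0 → local minimum

Critical points: x = -4 (local minimum); x = 1 (local maximum); x = 4 (local minimum)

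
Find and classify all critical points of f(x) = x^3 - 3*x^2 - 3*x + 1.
f'(x) = 3*x^2 - 6*x - 3

Solve f'(x) = 0:
  Factor: 3*x^2 - 6*x - 3 = 3*(x^2 - 2*x - 1); x^2 - 2*x - 1 = 0 has no rational roots; quadratic formula: x = (2 ± √8)/2.
  ⇒ x = 1 - sqrt(2) ≈ -0.4142, 1 + sqrt(2) ≈ 2.4142

f''(x) = 6*x - 6
Second-derivative test at each critical point:
  f''(-0.4142) = -8.4853 < 0 → local maximum
  f''(2.4142) = 8.4853 > 0 → local minimum

Critical points: x = 1 - sqrt(2) ≈ -0.4142 (local maximum); x = 1 + sqrt(2) ≈ 2.4142 (local minimum)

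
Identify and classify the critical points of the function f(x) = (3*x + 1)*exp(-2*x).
f'(x) = (1 - 6*x)*exp(-2*x)

Solve f'(x) = 0:
  f'(x) = (1 - 6*x)·exp(-2*x) and exp(-2*x) > 0 for every x, so f'(x) = 0 ⇔ 1 - 6*x = 0.
  1 - 6*x = 0.
  ⇒ x = 1/6

f''(x) = 4*(3*x - 2)*exp(-2*x)
Second-derivative test at each critical point:
  f''(1/6) = -4.2992 < 0 → local maximum

Critical points: x = 1/6 (local maximum)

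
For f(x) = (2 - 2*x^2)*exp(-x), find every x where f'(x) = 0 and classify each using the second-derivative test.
f'(x) = 2*(x^2 - 2*x - 1)*exp(-x)

Solve f'(x) = 0:
  f'(x) = (2*x^2 - 4*x - 2)·exp(-x) and exp(-x) > 0 for every x, so f'(x) = 0 ⇔ 2*x^2 - 4*x - 2 = 0.
  Factor: 2*x^2 - 4*x - 2 = 2*(x^2 - 2*x - 1); x^2 - 2*x - 1 = 0 has no rational roots; quadratic formula: x = (2 ± √8)/2.
  ⇒ x = 1 - sqrt(2) ≈ -0.4142, 1 + sqrt(2) ≈ 2.4142

f''(x) = 2*(-x^2 + 4*x - 1)*exp(-x)
Second-derivative test at each critical point:
  f''(-0.4142) = -8.5598 < 0 → local maximum
  f''(2.4142) = 0.5059 > 0 → local minimum

Critical points: x = 1 - sqrt(2) ≈ -0.4142 (local maximum); x = 1 + sqrt(2) ≈ 2.4142 (local minimum)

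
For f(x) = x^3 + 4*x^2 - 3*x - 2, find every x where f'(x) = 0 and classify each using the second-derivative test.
f'(x) = 3*x^2 + 8*x - 3

Solve f'(x) = 0:
  Factor: 3*x^2 + 8*x - 3 = (x + 3)*(3*x - 1) = 0.
  ⇒ x = -3, 1/3

f''(x) = 6*x + 8
Second-derivative test at each critical point:
  f''(-3) = -10 < 0 → local maximum
  f''(1/3) = 10 > 0 → local minimum

Critical points: x = -3 (local maximum); x = 1/3 (local minimum)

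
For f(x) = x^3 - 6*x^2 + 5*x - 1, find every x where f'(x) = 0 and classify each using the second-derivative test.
f'(x) = 3*x^2 - 12*x + 5

Solve f'(x) = 0:
  3*x^2 - 12*x + 5 = 0 has no rational roots; quadratic formula: x = (12 ± √84)/6.
  ⇒ x = 2 - sqrt(21)/3 ≈ 0.4725, sqrt(21)/3 + 2 ≈ 3.5275

f''(x) = 6*x - 12
Second-derivative test at each critical point:
  f''(0.4725) = -9.1652 < 0 → local maximum
  f''(3.5275) = 9.1652 > 0 → local minimum

Critical points: x = 2 - sqrt(21)/3 ≈ 0.4725 (local maximum); x = sqrt(21)/3 + 2 ≈ 3.5275 (local minimum)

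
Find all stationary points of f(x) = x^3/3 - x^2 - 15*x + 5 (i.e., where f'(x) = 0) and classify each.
f'(x) = x^2 - 2*x - 15

Solve f'(x) = 0:
  Factor: x^2 - 2*x - 15 = (x - 5)*(x + 3) = 0.
  ⇒ x = -3, 5

f''(x) = 2*x - 2
Second-derivative test at each critical point:
  f''(-3) = -8 < 0 → local maximum
  f''(5) = 8 > 0 → local minimum

Critical points: x = -3 (local maximum); x = 5 (local minimum)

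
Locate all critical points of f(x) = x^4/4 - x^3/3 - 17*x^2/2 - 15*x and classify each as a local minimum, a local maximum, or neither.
f'(x) = x^3 - x^2 - 17*x - 15

Solve f'(x) = 0:
  Factor: x^3 - x^2 - 17*x - 15 = (x - 5)*(x + 1)*(x + 3) = 0.
  ⇒ x = -3, -1, 5

f''(x) = 3*x^2 - 2*x - 17
Second-derivative test at each critical point:
  f''(-3) = 16 > 0 → local minimum
  f''(-1) = -12 < 0 → local maximum
  f''(5) = 48 > 0 → local minimum

Critical points: x = -3 (local minimum); x = -1 (local maximum); x = 5 (local minimum)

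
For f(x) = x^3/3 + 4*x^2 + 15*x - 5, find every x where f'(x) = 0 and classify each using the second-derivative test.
f'(x) = x^2 + 8*x + 15

Solve f'(x) = 0:
  Factor: x^2 + 8*x + 15 = (x + 3)*(x + 5) = 0.
  ⇒ x = -5, -3

f''(x) = 2*x + 8
Second-derivative test at each critical point:
  f''(-5) = -2 < 0 → local maximum
  f''(-3) = 2 > 0 → local minimum

Critical points: x = -5 (local maximum); x = -3 (local minimum)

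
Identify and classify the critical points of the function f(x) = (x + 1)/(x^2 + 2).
f'(x) = (x^2 - 2*x*(x + 1) + 2)/(x^2 + 2)^2

Solve f'(x) = 0:
  f'(x) = -(x^2 + 2*x - 2)/(x^2 + 2)^2; the denominator is positive wherever f is defined, so f'(x) = 0 ⇔ -x^2 - 2*x + 2 = 0.
  x^2 + 2*x - 2 = 0 has no rational roots; quadratic formula: x = (-2 ± √12)/2.
  ⇒ x = -sqrt(3) - 1 ≈ -2.7321, -1 + sqrt(3) ≈ 0.7321

f''(x) = 2*(4*x^2*(x + 1) - (3*x + 1)*(x^2 + 2))/(x^2 + 2)^3
Second-derivative test at each critical point:
  f''(-2.7321) = 0.0387 > 0 → local minimum
  f''(0.7321) = -0.5387 < 0 → local maximum

Critical points: x = -sqrt(3) - 1 ≈ -2.7321 (local minimum); x = -1 + sqrt(3) ≈ 0.7321 (local maximum)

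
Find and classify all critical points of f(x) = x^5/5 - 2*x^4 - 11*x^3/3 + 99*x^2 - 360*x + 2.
f'(x) = x^4 - 8*x^3 - 11*x^2 + 198*x - 360

Solve f'(x) = 0:
  Factor: x^4 - 8*x^3 - 11*x^2 + 198*x - 360 = (x - 6)*(x - 4)*(x - 3)*(x + 5) = 0.
  ⇒ x = -5, 3, 4, 6

f''(x) = 4*x^3 - 24*x^2 - 22*x + 198
Second-derivative test at each critical point:
  f''(-5) = -792 < 0 → local maximum
  f''(3) = 24 > 0 → local minimum
  f''(4) = -18 < 0 → local maximum
  f''(6) = 66 > 0 → local minimum

Critical points: x = -5 (local maximum); x = 3 (local minimum); x = 4 (local maximum); x = 6 (local minimum)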